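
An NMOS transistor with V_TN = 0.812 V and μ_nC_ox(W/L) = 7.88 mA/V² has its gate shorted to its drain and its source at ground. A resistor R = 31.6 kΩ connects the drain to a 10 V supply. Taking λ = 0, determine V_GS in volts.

With gate tied to drain, V_GS = V_DS ≥ V_GS − V_TN, so the device is in saturation.
KCL at the drain: ½ k_n (V_GS − V_TN)² = (V_DD − V_GS)/R.
Let x = V_GS − 0.812. Then 125 x² + x − 9.188 = 0, giving x = 0.268 V (positive root), so V_GS = 1.08 V.
I_D = (V_DD − V_GS)/R = (10 − 1.08) / 31.6 = 0.282 mA.

V_GS = 1.08 V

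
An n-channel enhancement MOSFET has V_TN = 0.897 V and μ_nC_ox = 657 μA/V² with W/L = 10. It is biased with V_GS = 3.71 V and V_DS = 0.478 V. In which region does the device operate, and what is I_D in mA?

k_n = μ_nC_ox · (W/L) = 6.57 mA/V².
V_ov = V_GS − V_TN = 3.71 − 0.897 = 2.81 V.
Since V_DS = 0.478 V < V_ov = 2.81 V, the device is in the triode region.
I_D = k_n [V_ov · V_DS − ½ V_DS²] = 6.57 × [2.81 × 0.478 − 0.5 × 0.478²] = 8.08 mA.

Triode; I_D = 8.08 mA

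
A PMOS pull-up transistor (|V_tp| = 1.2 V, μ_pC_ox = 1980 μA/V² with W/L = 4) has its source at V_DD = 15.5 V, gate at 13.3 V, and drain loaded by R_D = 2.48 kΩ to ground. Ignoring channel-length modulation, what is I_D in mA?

I_D = 3.96 mA

V_SG = V_DD − V_G = 15.5 − 13.3 = 2.2 V, so V_ov = 2.2 − 1.2 = 1 V.
k_p = μ_pC_ox · (W/L) = 7.92 mA/V².
Assume saturation: I_D = ½ k_p V_ov² = 0.5 × 7.92 × 1² = 3.96 mA, giving V_SD = V_DD − I_D R_D = 15.5 − 3.96 × 2.48 = 5.68 V.
V_SD = 5.68 V ≥ V_ov = 1 V, confirming saturation.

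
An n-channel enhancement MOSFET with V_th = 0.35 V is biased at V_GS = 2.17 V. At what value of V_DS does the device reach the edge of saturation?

The boundary between triode and saturation is V_DS = V_GS − V_th = V_ov.
V_ov = 2.17 − 0.35 = 1.82 V.

V_DS,sat = 1.82 V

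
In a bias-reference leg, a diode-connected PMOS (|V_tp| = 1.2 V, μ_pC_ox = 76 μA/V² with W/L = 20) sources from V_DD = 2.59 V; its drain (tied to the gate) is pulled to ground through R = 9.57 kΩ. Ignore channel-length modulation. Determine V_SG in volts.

With gate tied to drain, V_SG = V_SD ≥ V_SG − |V_tp|, so the device is in saturation.
k_p = μ_pC_ox · (W/L) = 1.52 mA/V².
KCL at the drain: ½ k_p (V_SG − |V_tp|)² = (V_DD − V_SG)/R.
Let x = V_SG − 1.2. Then 7.27 x² + x − 1.39 = 0, giving x = 0.374 V (positive root), so V_SG = 1.57 V.
I_D = (V_DD − V_SG)/R = (2.59 − 1.57) / 9.57 = 0.106 mA.

V_SG = 1.57 V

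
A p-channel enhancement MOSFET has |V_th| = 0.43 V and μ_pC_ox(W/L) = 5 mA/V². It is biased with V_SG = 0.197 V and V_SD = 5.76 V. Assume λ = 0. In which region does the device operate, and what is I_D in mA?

V_SG = 0.197 V < |V_th| = 0.43 V, so the transistor is in cutoff.

Cutoff; I_D = 0 mA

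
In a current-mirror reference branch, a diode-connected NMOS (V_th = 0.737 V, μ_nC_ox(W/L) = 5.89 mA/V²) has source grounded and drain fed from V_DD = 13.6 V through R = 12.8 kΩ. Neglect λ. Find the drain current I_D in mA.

With gate tied to drain, V_GS = V_DS ≥ V_GS − V_th, so the device is in saturation.
KCL at the drain: ½ k_n (V_GS − V_th)² = (V_DD − V_GS)/R.
Let x = V_GS − 0.737. Then 37.7 x² + x − 12.86 = 0, giving x = 0.571 V (positive root), so V_GS = 1.31 V.
I_D = (V_DD − V_GS)/R = (13.6 − 1.31) / 12.8 = 0.96 mA.

I_D = 0.960 mA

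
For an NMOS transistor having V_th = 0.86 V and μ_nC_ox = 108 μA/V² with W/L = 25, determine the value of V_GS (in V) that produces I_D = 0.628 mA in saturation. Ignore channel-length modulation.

V_GS = 1.54 V

k_n = μ_nC_ox · (W/L) = 2.7 mA/V².
In saturation I_D = ½ k_n (V_GS − V_th)², so V_GS − V_th = √(2 I_D / k_n) = √(2 × 0.628 / 2.7) = 0.682 V.
V_GS = 0.86 + 0.682 = 1.54 V.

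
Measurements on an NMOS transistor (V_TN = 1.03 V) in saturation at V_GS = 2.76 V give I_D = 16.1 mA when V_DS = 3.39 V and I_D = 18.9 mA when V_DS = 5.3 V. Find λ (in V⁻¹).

With V_GS fixed, I_D ∝ (1 + λ V_DS) in saturation, so I_D2/I_D1 = (1 + λ V_DS2)/(1 + λ V_DS1).
18.9/16.1 = 1.174 = (1 + 5.3 λ)/(1 + 3.39 λ).
Solving: λ (I_D1 V_DS2 − I_D2 V_DS1) = I_D2 − I_D1, so λ = (18.9 − 16.1) / (16.1 × 5.3 − 18.9 × 3.39) = 2.8 / 21.3 = 0.132 V⁻¹.

λ = 0.132 V⁻¹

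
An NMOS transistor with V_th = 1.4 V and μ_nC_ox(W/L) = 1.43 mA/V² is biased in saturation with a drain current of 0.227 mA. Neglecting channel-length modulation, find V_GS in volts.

In saturation I_D = ½ k_n (V_GS − V_th)², so V_GS − V_th = √(2 I_D / k_n) = √(2 × 0.227 / 1.43) = 0.563 V.
V_GS = 1.4 + 0.563 = 1.96 V.

V_GS = 1.96 V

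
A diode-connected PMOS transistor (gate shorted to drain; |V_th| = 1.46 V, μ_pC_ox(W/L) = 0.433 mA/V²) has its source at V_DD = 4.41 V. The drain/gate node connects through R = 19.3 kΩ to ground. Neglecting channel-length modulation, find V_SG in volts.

With gate tied to drain, V_SG = V_SD ≥ V_SG − |V_th|, so the device is in saturation.
KCL at the drain: ½ k_p (V_SG − |V_th|)² = (V_DD − V_SG)/R.
Let x = V_SG − 1.46. Then 4.18 x² + x − 2.95 = 0, giving x = 0.729 V (positive root), so V_SG = 2.19 V.
I_D = (V_DD − V_SG)/R = (4.41 − 2.19) / 19.3 = 0.115 mA.

V_SG = 2.19 V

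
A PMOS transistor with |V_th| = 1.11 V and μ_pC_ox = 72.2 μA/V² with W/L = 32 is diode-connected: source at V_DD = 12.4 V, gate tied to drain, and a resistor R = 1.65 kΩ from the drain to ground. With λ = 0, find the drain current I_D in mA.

I_D = 5.52 mA

With gate tied to drain, V_SG = V_SD ≥ V_SG − |V_th|, so the device is in saturation.
k_p = μ_pC_ox · (W/L) = 2.31 mA/V².
KCL at the drain: ½ k_p (V_SG − |V_th|)² = (V_DD − V_SG)/R.
Let x = V_SG − 1.11. Then 1.91 x² + x − 11.29 = 0, giving x = 2.19 V (positive root), so V_SG = 3.3 V.
I_D = (V_DD − V_SG)/R = (12.4 − 3.3) / 1.65 = 5.52 mA.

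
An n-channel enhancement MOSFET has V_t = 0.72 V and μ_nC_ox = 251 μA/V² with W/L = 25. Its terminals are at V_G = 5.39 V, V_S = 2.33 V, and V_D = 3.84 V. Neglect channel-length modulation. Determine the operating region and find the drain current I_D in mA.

Triode; I_D = 15.0 mA

V_GS = V_G − V_S = 5.39 − 2.33 = 3.06 V; V_DS = V_D − V_S = 3.84 − 2.33 = 1.51 V.
k_n = μ_nC_ox · (W/L) = 6.275 mA/V².
V_ov = V_GS − V_t = 3.06 − 0.72 = 2.34 V.
Since V_DS = 1.51 V < V_ov = 2.34 V, the device is in the triode region.
I_D = k_n [V_ov · V_DS − ½ V_DS²] = 6.275 × [2.34 × 1.51 − 0.5 × 1.51²] = 15 mA.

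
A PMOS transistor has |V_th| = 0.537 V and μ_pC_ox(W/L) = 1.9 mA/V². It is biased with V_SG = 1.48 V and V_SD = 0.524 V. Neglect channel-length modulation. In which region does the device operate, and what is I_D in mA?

Triode; I_D = 0.678 mA

V_ov = V_SG − |V_th| = 1.48 − 0.537 = 0.943 V.
Since V_SD = 0.524 V < V_ov = 0.943 V, the device is in the triode region.
I_D = k_p [V_ov · V_SD − ½ V_SD²] = 1.9 × [0.943 × 0.524 − 0.5 × 0.524²] = 0.678 mA.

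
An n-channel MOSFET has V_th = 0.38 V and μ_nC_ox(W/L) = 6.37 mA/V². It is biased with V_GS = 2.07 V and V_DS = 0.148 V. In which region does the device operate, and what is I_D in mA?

Triode; I_D = 1.52 mA

V_ov = V_GS − V_th = 2.07 − 0.38 = 1.69 V.
Since V_DS = 0.148 V < V_ov = 1.69 V, the device is in the triode region.
I_D = k_n [V_ov · V_DS − ½ V_DS²] = 6.37 × [1.69 × 0.148 − 0.5 × 0.148²] = 1.52 mA.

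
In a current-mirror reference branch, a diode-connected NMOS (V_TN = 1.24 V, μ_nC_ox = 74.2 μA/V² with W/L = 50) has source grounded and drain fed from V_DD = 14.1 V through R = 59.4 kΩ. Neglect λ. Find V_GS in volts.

V_GS = 1.58 V

With gate tied to drain, V_GS = V_DS ≥ V_GS − V_TN, so the device is in saturation.
k_n = μ_nC_ox · (W/L) = 3.71 mA/V².
KCL at the drain: ½ k_n (V_GS − V_TN)² = (V_DD − V_GS)/R.
Let x = V_GS − 1.24. Then 110 x² + x − 12.86 = 0, giving x = 0.337 V (positive root), so V_GS = 1.58 V.
I_D = (V_DD − V_GS)/R = (14.1 − 1.58) / 59.4 = 0.211 mA.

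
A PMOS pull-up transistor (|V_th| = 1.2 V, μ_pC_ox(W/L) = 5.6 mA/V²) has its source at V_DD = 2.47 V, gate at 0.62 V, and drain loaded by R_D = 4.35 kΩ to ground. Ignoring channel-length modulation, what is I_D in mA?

V_SG = V_DD − V_G = 2.47 − 0.62 = 1.85 V, so V_ov = 1.85 − 1.2 = 0.65 V.
Assume saturation: I_D = ½ k_p V_ov² = 0.5 × 5.6 × 0.65² = 1.18 mA, giving V_SD = V_DD − I_D R_D = 2.47 − 1.18 × 4.35 = -2.68 V.
But -2.68 V < V_ov = 0.65 V, so the device is actually in triode.
In triode I_D = k_p[V_ov V_SD − ½ V_SD²] and I_D = (V_DD − V_SD)/R_D. Equating: 12.2 V_SD² − 16.83 V_SD + 2.47 = 0, giving V_SD = 0.167 V (the root below V_ov).
I_D = (2.47 − 0.167) / 4.35 = 0.529 mA.

I_D = 0.529 mA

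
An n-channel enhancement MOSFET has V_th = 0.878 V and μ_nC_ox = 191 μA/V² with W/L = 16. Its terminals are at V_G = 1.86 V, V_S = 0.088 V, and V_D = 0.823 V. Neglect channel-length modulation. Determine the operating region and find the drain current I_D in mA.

Triode; I_D = 1.18 mA

V_GS = V_G − V_S = 1.86 − 0.088 = 1.77 V; V_DS = V_D − V_S = 0.823 − 0.088 = 0.735 V.
k_n = μ_nC_ox · (W/L) = 3.056 mA/V².
V_ov = V_GS − V_th = 1.77 − 0.878 = 0.894 V.
Since V_DS = 0.735 V < V_ov = 0.894 V, the device is in the triode region.
I_D = k_n [V_ov · V_DS − ½ V_DS²] = 3.056 × [0.894 × 0.735 − 0.5 × 0.735²] = 1.18 mA.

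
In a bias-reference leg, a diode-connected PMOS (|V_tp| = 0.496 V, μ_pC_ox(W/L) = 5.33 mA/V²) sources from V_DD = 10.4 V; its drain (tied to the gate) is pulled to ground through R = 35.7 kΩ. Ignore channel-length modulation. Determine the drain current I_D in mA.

With gate tied to drain, V_SG = V_SD ≥ V_SG − |V_tp|, so the device is in saturation.
KCL at the drain: ½ k_p (V_SG − |V_tp|)² = (V_DD − V_SG)/R.
Let x = V_SG − 0.496. Then 95.1 x² + x − 9.904 = 0, giving x = 0.317 V (positive root), so V_SG = 0.813 V.
I_D = (V_DD − V_SG)/R = (10.4 − 0.813) / 35.7 = 0.269 mA.

I_D = 0.269 mA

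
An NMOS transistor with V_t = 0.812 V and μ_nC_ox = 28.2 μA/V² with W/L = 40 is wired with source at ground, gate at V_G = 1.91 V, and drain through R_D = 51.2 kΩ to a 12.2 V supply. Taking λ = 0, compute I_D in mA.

I_D = 0.234 mA

V_GS = V_G = 1.91 V, so V_ov = 1.91 − 0.812 = 1.1 V.
k_n = μ_nC_ox · (W/L) = 1.128 mA/V².
Assume saturation: I_D = ½ k_n V_ov² = 0.5 × 1.128 × 1.1² = 0.68 mA, giving V_DS = V_DD − I_D R_D = 12.2 − 0.68 × 51.2 = -22.6 V.
But -22.6 V < V_ov = 1.1 V, so the device is actually in triode.
In triode I_D = k_n[V_ov V_DS − ½ V_DS²] and I_D = (V_DD − V_DS)/R_D. Equating: 28.9 V_DS² − 64.41 V_DS + 12.2 = 0, giving V_DS = 0.209 V (the root below V_ov).
I_D = (12.2 − 0.209) / 51.2 = 0.234 mA.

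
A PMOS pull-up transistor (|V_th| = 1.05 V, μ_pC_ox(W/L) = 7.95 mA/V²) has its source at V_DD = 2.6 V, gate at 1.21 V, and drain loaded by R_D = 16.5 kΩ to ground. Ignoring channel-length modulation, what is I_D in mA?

V_SG = V_DD − V_G = 2.6 − 1.21 = 1.39 V, so V_ov = 1.39 − 1.05 = 0.34 V.
Assume saturation: I_D = ½ k_p V_ov² = 0.5 × 7.95 × 0.34² = 0.46 mA, giving V_SD = V_DD − I_D R_D = 2.6 − 0.46 × 16.5 = -4.98 V.
But -4.98 V < V_ov = 0.34 V, so the device is actually in triode.
In triode I_D = k_p[V_ov V_SD − ½ V_SD²] and I_D = (V_DD − V_SD)/R_D. Equating: 65.6 V_SD² − 45.6 V_SD + 2.6 = 0, giving V_SD = 0.0627 V (the root below V_ov).
I_D = (2.6 − 0.0627) / 16.5 = 0.154 mA.

I_D = 0.154 mA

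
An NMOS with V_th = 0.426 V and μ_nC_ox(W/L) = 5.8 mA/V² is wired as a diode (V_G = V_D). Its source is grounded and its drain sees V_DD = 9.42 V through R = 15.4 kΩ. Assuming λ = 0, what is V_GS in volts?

V_GS = 0.864 V

With gate tied to drain, V_GS = V_DS ≥ V_GS − V_th, so the device is in saturation.
KCL at the drain: ½ k_n (V_GS − V_th)² = (V_DD − V_GS)/R.
Let x = V_GS − 0.426. Then 44.7 x² + x − 8.994 = 0, giving x = 0.438 V (positive root), so V_GS = 0.864 V.
I_D = (V_DD − V_GS)/R = (9.42 − 0.864) / 15.4 = 0.556 mA.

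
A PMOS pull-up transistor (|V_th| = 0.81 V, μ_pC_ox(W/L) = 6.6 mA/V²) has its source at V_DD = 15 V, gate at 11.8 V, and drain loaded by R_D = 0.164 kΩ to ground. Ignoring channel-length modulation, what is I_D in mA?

I_D = 18.8 mA

V_SG = V_DD − V_G = 15 − 11.8 = 3.2 V, so V_ov = 3.2 − 0.81 = 2.39 V.
Assume saturation: I_D = ½ k_p V_ov² = 0.5 × 6.6 × 2.39² = 18.8 mA, giving V_SD = V_DD − I_D R_D = 15 − 18.8 × 0.164 = 11.9 V.
V_SD = 11.9 V ≥ V_ov = 2.39 V, confirming saturation.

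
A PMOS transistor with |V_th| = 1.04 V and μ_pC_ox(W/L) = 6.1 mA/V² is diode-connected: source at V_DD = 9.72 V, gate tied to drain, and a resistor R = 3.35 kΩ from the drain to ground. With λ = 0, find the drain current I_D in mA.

With gate tied to drain, V_SG = V_SD ≥ V_SG − |V_th|, so the device is in saturation.
KCL at the drain: ½ k_p (V_SG − |V_th|)² = (V_DD − V_SG)/R.
Let x = V_SG − 1.04. Then 10.2 x² + x − 8.68 = 0, giving x = 0.874 V (positive root), so V_SG = 1.91 V.
I_D = (V_DD − V_SG)/R = (9.72 − 1.91) / 3.35 = 2.33 mA.

I_D = 2.33 mA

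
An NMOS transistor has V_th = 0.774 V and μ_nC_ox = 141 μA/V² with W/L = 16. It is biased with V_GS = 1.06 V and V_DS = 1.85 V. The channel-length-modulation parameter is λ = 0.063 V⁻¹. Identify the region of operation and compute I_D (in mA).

k_n = μ_nC_ox · (W/L) = 2.256 mA/V².
V_ov = V_GS − V_th = 1.06 − 0.774 = 0.286 V.
Since V_DS = 1.85 V ≥ V_ov = 0.286 V, the device is in saturation.
I_D = ½ k_n V_ov² (1 + λ V_DS) = 0.5 × 2.256 × 0.286² × (1 + 0.063 × 1.85) = 0.103 mA.

Saturation; I_D = 0.103 mA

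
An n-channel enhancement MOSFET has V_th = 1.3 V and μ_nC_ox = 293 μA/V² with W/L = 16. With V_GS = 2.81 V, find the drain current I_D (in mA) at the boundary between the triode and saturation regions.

At the boundary V_DS = V_ov = V_GS − V_th = 2.81 − 1.3 = 1.51 V.
k_n = μ_nC_ox · (W/L) = 4.688 mA/V².
I_D = ½ k_n V_ov² = 0.5 × 4.688 × 1.51² = 5.34 mA.

I_D = 5.34 mA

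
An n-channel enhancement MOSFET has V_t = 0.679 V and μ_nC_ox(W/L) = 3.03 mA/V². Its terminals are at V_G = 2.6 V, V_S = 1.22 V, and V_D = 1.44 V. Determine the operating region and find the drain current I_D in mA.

V_GS = V_G − V_S = 2.6 − 1.22 = 1.38 V; V_DS = V_D − V_S = 1.44 − 1.22 = 0.22 V.
V_ov = V_GS − V_t = 1.38 − 0.679 = 0.701 V.
Since V_DS = 0.22 V < V_ov = 0.701 V, the device is in the triode region.
I_D = k_n [V_ov · V_DS − ½ V_DS²] = 3.03 × [0.701 × 0.22 − 0.5 × 0.22²] = 0.394 mA.

Triode; I_D = 0.394 mA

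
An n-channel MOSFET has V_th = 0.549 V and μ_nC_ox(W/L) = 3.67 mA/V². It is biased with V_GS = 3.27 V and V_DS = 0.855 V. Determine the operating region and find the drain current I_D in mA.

V_ov = V_GS − V_th = 3.27 − 0.549 = 2.72 V.
Since V_DS = 0.855 V < V_ov = 2.72 V, the device is in the triode region.
I_D = k_n [V_ov · V_DS − ½ V_DS²] = 3.67 × [2.72 × 0.855 − 0.5 × 0.855²] = 7.2 mA.

Triode; I_D = 7.20 mA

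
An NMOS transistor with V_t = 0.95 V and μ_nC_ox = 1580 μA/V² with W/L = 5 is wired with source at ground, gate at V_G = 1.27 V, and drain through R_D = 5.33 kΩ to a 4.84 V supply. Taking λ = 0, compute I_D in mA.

I_D = 0.404 mA

V_GS = V_G = 1.27 V, so V_ov = 1.27 − 0.95 = 0.32 V.
k_n = μ_nC_ox · (W/L) = 7.9 mA/V².
Assume saturation: I_D = ½ k_n V_ov² = 0.5 × 7.9 × 0.32² = 0.404 mA, giving V_DS = V_DD − I_D R_D = 4.84 − 0.404 × 5.33 = 2.68 V.
V_DS = 2.68 V ≥ V_ov = 0.32 V, confirming saturation.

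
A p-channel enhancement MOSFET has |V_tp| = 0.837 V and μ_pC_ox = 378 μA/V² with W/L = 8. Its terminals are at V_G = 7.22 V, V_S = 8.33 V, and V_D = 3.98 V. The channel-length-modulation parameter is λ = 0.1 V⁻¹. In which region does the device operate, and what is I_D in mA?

V_SG = V_S − V_G = 8.33 − 7.22 = 1.11 V; V_SD = V_S − V_D = 8.33 − 3.98 = 4.35 V.
k_p = μ_pC_ox · (W/L) = 3.024 mA/V².
V_ov = V_SG − |V_tp| = 1.11 − 0.837 = 0.273 V.
Since V_SD = 4.35 V ≥ V_ov = 0.273 V, the device is in saturation.
I_D = ½ k_p V_ov² (1 + λ V_SD) = 0.5 × 3.024 × 0.273² × (1 + 0.1 × 4.35) = 0.162 mA.

Saturation; I_D = 0.162 mA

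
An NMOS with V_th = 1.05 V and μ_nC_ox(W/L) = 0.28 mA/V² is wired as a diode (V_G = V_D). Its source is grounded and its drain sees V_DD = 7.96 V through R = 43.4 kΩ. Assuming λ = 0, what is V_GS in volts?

V_GS = 2.04 V

With gate tied to drain, V_GS = V_DS ≥ V_GS − V_th, so the device is in saturation.
KCL at the drain: ½ k_n (V_GS − V_th)² = (V_DD − V_GS)/R.
Let x = V_GS − 1.05. Then 6.08 x² + x − 6.91 = 0, giving x = 0.987 V (positive root), so V_GS = 2.04 V.
I_D = (V_DD − V_GS)/R = (7.96 − 2.04) / 43.4 = 0.136 mA.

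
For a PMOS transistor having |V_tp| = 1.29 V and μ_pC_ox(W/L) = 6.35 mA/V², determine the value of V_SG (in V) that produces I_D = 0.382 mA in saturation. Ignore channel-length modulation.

V_SG = 1.64 V

In saturation I_D = ½ k_p (V_SG − |V_tp|)², so V_SG − |V_tp| = √(2 I_D / k_p) = √(2 × 0.382 / 6.35) = 0.347 V.
V_SG = 1.29 + 0.347 = 1.64 V.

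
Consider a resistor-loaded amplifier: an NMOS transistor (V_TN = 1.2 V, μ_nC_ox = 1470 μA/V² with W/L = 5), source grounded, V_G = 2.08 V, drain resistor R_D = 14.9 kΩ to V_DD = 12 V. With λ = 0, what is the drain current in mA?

I_D = 0.796 mA

V_GS = V_G = 2.08 V, so V_ov = 2.08 − 1.2 = 0.88 V.
k_n = μ_nC_ox · (W/L) = 7.35 mA/V².
Assume saturation: I_D = ½ k_n V_ov² = 0.5 × 7.35 × 0.88² = 2.85 mA, giving V_DS = V_DD − I_D R_D = 12 − 2.85 × 14.9 = -30.4 V.
But -30.4 V < V_ov = 0.88 V, so the device is actually in triode.
In triode I_D = k_n[V_ov V_DS − ½ V_DS²] and I_D = (V_DD − V_DS)/R_D. Equating: 54.8 V_DS² − 97.37 V_DS + 12 = 0, giving V_DS = 0.133 V (the root below V_ov).
I_D = (12 − 0.133) / 14.9 = 0.796 mA.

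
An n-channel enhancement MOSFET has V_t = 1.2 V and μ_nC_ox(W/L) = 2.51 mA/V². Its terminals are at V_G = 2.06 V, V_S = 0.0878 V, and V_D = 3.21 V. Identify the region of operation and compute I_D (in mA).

Saturation; I_D = 0.748 mA

V_GS = V_G − V_S = 2.06 − 0.0878 = 1.97 V; V_DS = V_D − V_S = 3.21 − 0.0878 = 3.12 V.
V_ov = V_GS − V_t = 1.97 − 1.2 = 0.772 V.
Since V_DS = 3.12 V ≥ V_ov = 0.772 V, the device is in saturation.
I_D = ½ k_n V_ov² = 0.5 × 2.51 × 0.772² = 0.748 mA.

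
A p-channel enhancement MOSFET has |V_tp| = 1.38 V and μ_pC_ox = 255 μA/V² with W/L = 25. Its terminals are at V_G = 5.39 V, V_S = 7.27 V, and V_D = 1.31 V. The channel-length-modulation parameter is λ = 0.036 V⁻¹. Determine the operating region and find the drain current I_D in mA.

V_SG = V_S − V_G = 7.27 − 5.39 = 1.88 V; V_SD = V_S − V_D = 7.27 − 1.31 = 5.96 V.
k_p = μ_pC_ox · (W/L) = 6.375 mA/V².
V_ov = V_SG − |V_tp| = 1.88 − 1.38 = 0.5 V.
Since V_SD = 5.96 V ≥ V_ov = 0.5 V, the device is in saturation.
I_D = ½ k_p V_ov² (1 + λ V_SD) = 0.5 × 6.375 × 0.5² × (1 + 0.036 × 5.96) = 0.968 mA.

Saturation; I_D = 0.968 mA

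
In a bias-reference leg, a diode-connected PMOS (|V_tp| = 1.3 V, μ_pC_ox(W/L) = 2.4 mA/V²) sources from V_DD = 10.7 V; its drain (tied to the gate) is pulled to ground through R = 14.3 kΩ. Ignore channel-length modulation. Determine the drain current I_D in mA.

I_D = 0.608 mA

With gate tied to drain, V_SG = V_SD ≥ V_SG − |V_tp|, so the device is in saturation.
KCL at the drain: ½ k_p (V_SG − |V_tp|)² = (V_DD − V_SG)/R.
Let x = V_SG − 1.3. Then 17.2 x² + x − 9.4 = 0, giving x = 0.712 V (positive root), so V_SG = 2.01 V.
I_D = (V_DD − V_SG)/R = (10.7 − 2.01) / 14.3 = 0.608 mA.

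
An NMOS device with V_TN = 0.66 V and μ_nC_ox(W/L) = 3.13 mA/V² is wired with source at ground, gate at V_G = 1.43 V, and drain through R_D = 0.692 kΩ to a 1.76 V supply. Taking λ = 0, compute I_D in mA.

I_D = 0.928 mA

V_GS = V_G = 1.43 V, so V_ov = 1.43 − 0.66 = 0.77 V.
Assume saturation: I_D = ½ k_n V_ov² = 0.5 × 3.13 × 0.77² = 0.928 mA, giving V_DS = V_DD − I_D R_D = 1.76 − 0.928 × 0.692 = 1.12 V.
V_DS = 1.12 V ≥ V_ov = 0.77 V, confirming saturation.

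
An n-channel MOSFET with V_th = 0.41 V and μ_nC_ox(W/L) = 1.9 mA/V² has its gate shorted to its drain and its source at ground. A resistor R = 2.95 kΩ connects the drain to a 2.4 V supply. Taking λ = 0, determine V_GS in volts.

V_GS = 1.09 V

With gate tied to drain, V_GS = V_DS ≥ V_GS − V_th, so the device is in saturation.
KCL at the drain: ½ k_n (V_GS − V_th)² = (V_DD − V_GS)/R.
Let x = V_GS − 0.41. Then 2.8 x² + x − 1.99 = 0, giving x = 0.683 V (positive root), so V_GS = 1.09 V.
I_D = (V_DD − V_GS)/R = (2.4 − 1.09) / 2.95 = 0.443 mA.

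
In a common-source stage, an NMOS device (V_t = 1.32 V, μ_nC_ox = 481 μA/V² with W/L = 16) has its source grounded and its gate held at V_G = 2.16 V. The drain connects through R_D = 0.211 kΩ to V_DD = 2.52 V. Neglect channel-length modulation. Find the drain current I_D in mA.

V_GS = V_G = 2.16 V, so V_ov = 2.16 − 1.32 = 0.84 V.
k_n = μ_nC_ox · (W/L) = 7.696 mA/V².
Assume saturation: I_D = ½ k_n V_ov² = 0.5 × 7.696 × 0.84² = 2.72 mA, giving V_DS = V_DD − I_D R_D = 2.52 − 2.72 × 0.211 = 1.95 V.
V_DS = 1.95 V ≥ V_ov = 0.84 V, confirming saturation.

I_D = 2.72 mA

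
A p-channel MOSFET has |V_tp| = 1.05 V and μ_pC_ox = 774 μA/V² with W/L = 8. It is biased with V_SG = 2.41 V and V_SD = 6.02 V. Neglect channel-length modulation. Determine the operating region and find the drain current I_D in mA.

k_p = μ_pC_ox · (W/L) = 6.192 mA/V².
V_ov = V_SG − |V_tp| = 2.41 − 1.05 = 1.36 V.
Since V_SD = 6.02 V ≥ V_ov = 1.36 V, the device is in saturation.
I_D = ½ k_p V_ov² = 0.5 × 6.192 × 1.36² = 5.73 mA.

Saturation; I_D = 5.73 mA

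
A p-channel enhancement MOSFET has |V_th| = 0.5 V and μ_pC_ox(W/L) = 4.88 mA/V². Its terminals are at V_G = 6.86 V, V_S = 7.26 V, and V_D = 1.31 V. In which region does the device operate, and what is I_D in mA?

Cutoff; I_D = 0 mA

V_SG = V_S − V_G = 7.26 − 6.86 = 0.4 V; V_SD = V_S − V_D = 7.26 − 1.31 = 5.95 V.
V_SG = 0.4 V < |V_th| = 0.5 V, so the transistor is in cutoff.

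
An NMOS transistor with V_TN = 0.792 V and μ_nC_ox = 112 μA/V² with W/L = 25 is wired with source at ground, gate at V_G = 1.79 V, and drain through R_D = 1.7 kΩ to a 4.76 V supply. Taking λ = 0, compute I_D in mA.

V_GS = V_G = 1.79 V, so V_ov = 1.79 − 0.792 = 0.998 V.
k_n = μ_nC_ox · (W/L) = 2.8 mA/V².
Assume saturation: I_D = ½ k_n V_ov² = 0.5 × 2.8 × 0.998² = 1.39 mA, giving V_DS = V_DD − I_D R_D = 4.76 − 1.39 × 1.7 = 2.39 V.
V_DS = 2.39 V ≥ V_ov = 0.998 V, confirming saturation.

I_D = 1.39 mA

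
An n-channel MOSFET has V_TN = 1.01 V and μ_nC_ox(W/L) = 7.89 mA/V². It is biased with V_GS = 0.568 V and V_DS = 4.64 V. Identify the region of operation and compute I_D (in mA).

V_GS = 0.568 V < V_TN = 1.01 V, so the transistor is in cutoff.

Cutoff; I_D = 0 mA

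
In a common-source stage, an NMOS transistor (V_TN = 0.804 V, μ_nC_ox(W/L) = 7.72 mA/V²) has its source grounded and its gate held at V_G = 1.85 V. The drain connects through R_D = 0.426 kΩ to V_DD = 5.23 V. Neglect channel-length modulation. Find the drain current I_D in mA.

I_D = 4.22 mA

V_GS = V_G = 1.85 V, so V_ov = 1.85 − 0.804 = 1.05 V.
Assume saturation: I_D = ½ k_n V_ov² = 0.5 × 7.72 × 1.05² = 4.22 mA, giving V_DS = V_DD − I_D R_D = 5.23 − 4.22 × 0.426 = 3.43 V.
V_DS = 3.43 V ≥ V_ov = 1.05 V, confirming saturation.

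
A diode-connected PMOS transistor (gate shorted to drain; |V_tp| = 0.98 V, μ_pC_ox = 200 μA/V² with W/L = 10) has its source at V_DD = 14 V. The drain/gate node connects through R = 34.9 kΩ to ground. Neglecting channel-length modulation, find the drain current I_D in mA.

With gate tied to drain, V_SG = V_SD ≥ V_SG − |V_tp|, so the device is in saturation.
k_p = μ_pC_ox · (W/L) = 2 mA/V².
KCL at the drain: ½ k_p (V_SG − |V_tp|)² = (V_DD − V_SG)/R.
Let x = V_SG − 0.98. Then 34.9 x² + x − 13.02 = 0, giving x = 0.597 V (positive root), so V_SG = 1.58 V.
I_D = (V_DD − V_SG)/R = (14 − 1.58) / 34.9 = 0.356 mA.

I_D = 0.356 mA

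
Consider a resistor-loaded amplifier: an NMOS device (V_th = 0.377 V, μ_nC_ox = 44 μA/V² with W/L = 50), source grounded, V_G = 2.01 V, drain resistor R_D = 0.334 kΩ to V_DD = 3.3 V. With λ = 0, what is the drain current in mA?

V_GS = V_G = 2.01 V, so V_ov = 2.01 − 0.377 = 1.63 V.
k_n = μ_nC_ox · (W/L) = 2.2 mA/V².
Assume saturation: I_D = ½ k_n V_ov² = 0.5 × 2.2 × 1.63² = 2.93 mA, giving V_DS = V_DD − I_D R_D = 3.3 − 2.93 × 0.334 = 2.32 V.
V_DS = 2.32 V ≥ V_ov = 1.63 V, confirming saturation.

I_D = 2.93 mA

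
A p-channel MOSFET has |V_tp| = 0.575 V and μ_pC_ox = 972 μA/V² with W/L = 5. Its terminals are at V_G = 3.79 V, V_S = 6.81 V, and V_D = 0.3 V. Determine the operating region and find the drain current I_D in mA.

V_SG = V_S − V_G = 6.81 − 3.79 = 3.02 V; V_SD = V_S − V_D = 6.81 − 0.3 = 6.51 V.
k_p = μ_pC_ox · (W/L) = 4.86 mA/V².
V_ov = V_SG − |V_tp| = 3.02 − 0.575 = 2.44 V.
Since V_SD = 6.51 V ≥ V_ov = 2.44 V, the device is in saturation.
I_D = ½ k_p V_ov² = 0.5 × 4.86 × 2.44² = 14.5 mA.

Saturation; I_D = 14.5 mA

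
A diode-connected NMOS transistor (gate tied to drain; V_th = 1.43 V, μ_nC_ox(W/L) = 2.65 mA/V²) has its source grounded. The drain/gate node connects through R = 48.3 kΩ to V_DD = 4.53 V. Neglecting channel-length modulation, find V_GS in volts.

V_GS = 1.64 V

With gate tied to drain, V_GS = V_DS ≥ V_GS − V_th, so the device is in saturation.
KCL at the drain: ½ k_n (V_GS − V_th)² = (V_DD − V_GS)/R.
Let x = V_GS − 1.43. Then 64 x² + x − 3.1 = 0, giving x = 0.212 V (positive root), so V_GS = 1.64 V.
I_D = (V_DD − V_GS)/R = (4.53 − 1.64) / 48.3 = 0.0598 mA.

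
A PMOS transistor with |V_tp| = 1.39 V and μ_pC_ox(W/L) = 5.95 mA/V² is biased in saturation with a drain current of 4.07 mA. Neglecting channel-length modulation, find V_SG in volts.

In saturation I_D = ½ k_p (V_SG − |V_tp|)², so V_SG − |V_tp| = √(2 I_D / k_p) = √(2 × 4.07 / 5.95) = 1.17 V.
V_SG = 1.39 + 1.17 = 2.56 V.

V_SG = 2.56 V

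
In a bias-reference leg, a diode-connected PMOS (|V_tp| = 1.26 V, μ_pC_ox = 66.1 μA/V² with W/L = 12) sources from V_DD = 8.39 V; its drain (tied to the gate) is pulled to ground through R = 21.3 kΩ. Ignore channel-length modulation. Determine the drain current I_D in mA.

With gate tied to drain, V_SG = V_SD ≥ V_SG − |V_tp|, so the device is in saturation.
k_p = μ_pC_ox · (W/L) = 0.7932 mA/V².
KCL at the drain: ½ k_p (V_SG − |V_tp|)² = (V_DD − V_SG)/R.
Let x = V_SG − 1.26. Then 8.45 x² + x − 7.13 = 0, giving x = 0.861 V (positive root), so V_SG = 2.12 V.
I_D = (V_DD − V_SG)/R = (8.39 − 2.12) / 21.3 = 0.294 mA.

I_D = 0.294 mA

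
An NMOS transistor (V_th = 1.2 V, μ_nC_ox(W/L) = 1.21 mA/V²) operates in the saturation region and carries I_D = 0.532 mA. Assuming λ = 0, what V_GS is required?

In saturation I_D = ½ k_n (V_GS − V_th)², so V_GS − V_th = √(2 I_D / k_n) = √(2 × 0.532 / 1.21) = 0.938 V.
V_GS = 1.2 + 0.938 = 2.14 V.

V_GS = 2.14 V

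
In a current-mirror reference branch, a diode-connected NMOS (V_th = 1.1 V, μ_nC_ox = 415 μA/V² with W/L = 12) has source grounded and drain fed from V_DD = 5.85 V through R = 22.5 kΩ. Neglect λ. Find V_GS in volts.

With gate tied to drain, V_GS = V_DS ≥ V_GS − V_th, so the device is in saturation.
k_n = μ_nC_ox · (W/L) = 4.98 mA/V².
KCL at the drain: ½ k_n (V_GS − V_th)² = (V_DD − V_GS)/R.
Let x = V_GS − 1.1. Then 56 x² + x − 4.75 = 0, giving x = 0.282 V (positive root), so V_GS = 1.38 V.
I_D = (V_DD − V_GS)/R = (5.85 − 1.38) / 22.5 = 0.199 mA.

V_GS = 1.38 V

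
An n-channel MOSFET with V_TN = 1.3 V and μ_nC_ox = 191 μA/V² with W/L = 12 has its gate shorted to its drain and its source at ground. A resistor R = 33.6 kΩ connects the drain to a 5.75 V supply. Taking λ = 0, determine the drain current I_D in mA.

I_D = 0.123 mA

With gate tied to drain, V_GS = V_DS ≥ V_GS − V_TN, so the device is in saturation.
k_n = μ_nC_ox · (W/L) = 2.292 mA/V².
KCL at the drain: ½ k_n (V_GS − V_TN)² = (V_DD − V_GS)/R.
Let x = V_GS − 1.3. Then 38.5 x² + x − 4.45 = 0, giving x = 0.327 V (positive root), so V_GS = 1.63 V.
I_D = (V_DD − V_GS)/R = (5.75 − 1.63) / 33.6 = 0.123 mA.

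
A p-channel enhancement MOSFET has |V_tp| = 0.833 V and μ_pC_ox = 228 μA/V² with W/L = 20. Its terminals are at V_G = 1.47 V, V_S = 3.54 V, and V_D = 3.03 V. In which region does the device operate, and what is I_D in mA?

V_SG = V_S − V_G = 3.54 − 1.47 = 2.07 V; V_SD = V_S − V_D = 3.54 − 3.03 = 0.51 V.
k_p = μ_pC_ox · (W/L) = 4.56 mA/V².
V_ov = V_SG − |V_tp| = 2.07 − 0.833 = 1.24 V.
Since V_SD = 0.51 V < V_ov = 1.24 V, the device is in the triode region.
I_D = k_p [V_ov · V_SD − ½ V_SD²] = 4.56 × [1.24 × 0.51 − 0.5 × 0.51²] = 2.28 mA.

Triode; I_D = 2.28 mA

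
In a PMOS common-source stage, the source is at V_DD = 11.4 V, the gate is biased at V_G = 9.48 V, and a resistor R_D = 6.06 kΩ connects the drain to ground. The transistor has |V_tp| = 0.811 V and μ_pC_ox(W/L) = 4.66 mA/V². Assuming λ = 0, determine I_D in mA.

I_D = 1.81 mA

V_SG = V_DD − V_G = 11.4 − 9.48 = 1.92 V, so V_ov = 1.92 − 0.811 = 1.11 V.
Assume saturation: I_D = ½ k_p V_ov² = 0.5 × 4.66 × 1.11² = 2.87 mA, giving V_SD = V_DD − I_D R_D = 11.4 − 2.87 × 6.06 = -5.97 V.
But -5.97 V < V_ov = 1.11 V, so the device is actually in triode.
In triode I_D = k_p[V_ov V_SD − ½ V_SD²] and I_D = (V_DD − V_SD)/R_D. Equating: 14.1 V_SD² − 32.32 V_SD + 11.4 = 0, giving V_SD = 0.436 V (the root below V_ov).
I_D = (11.4 − 0.436) / 6.06 = 1.81 mA.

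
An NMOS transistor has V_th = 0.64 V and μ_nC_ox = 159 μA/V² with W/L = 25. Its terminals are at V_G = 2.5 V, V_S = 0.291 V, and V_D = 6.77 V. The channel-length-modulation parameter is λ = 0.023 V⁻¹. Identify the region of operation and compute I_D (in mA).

V_GS = V_G − V_S = 2.5 − 0.291 = 2.21 V; V_DS = V_D − V_S = 6.77 − 0.291 = 6.48 V.
k_n = μ_nC_ox · (W/L) = 3.975 mA/V².
V_ov = V_GS − V_th = 2.21 − 0.64 = 1.57 V.
Since V_DS = 6.48 V ≥ V_ov = 1.57 V, the device is in saturation.
I_D = ½ k_n V_ov² (1 + λ V_DS) = 0.5 × 3.975 × 1.57² × (1 + 0.023 × 6.48) = 5.62 mA.

Saturation; I_D = 5.62 mA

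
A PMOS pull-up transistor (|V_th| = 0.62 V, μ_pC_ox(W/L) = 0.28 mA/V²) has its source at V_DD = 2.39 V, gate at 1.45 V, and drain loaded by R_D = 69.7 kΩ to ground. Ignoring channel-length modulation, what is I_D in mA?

V_SG = V_DD − V_G = 2.39 − 1.45 = 0.94 V, so V_ov = 0.94 − 0.62 = 0.32 V.
Assume saturation: I_D = ½ k_p V_ov² = 0.5 × 0.28 × 0.32² = 0.0143 mA, giving V_SD = V_DD − I_D R_D = 2.39 − 0.0143 × 69.7 = 1.39 V.
V_SD = 1.39 V ≥ V_ov = 0.32 V, confirming saturation.

I_D = 0.0143 mA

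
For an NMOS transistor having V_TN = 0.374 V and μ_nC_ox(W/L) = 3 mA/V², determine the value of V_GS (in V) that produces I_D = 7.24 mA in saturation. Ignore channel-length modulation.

V_GS = 2.57 V

In saturation I_D = ½ k_n (V_GS − V_TN)², so V_GS − V_TN = √(2 I_D / k_n) = √(2 × 7.24 / 3) = 2.2 V.
V_GS = 0.374 + 2.2 = 2.57 V.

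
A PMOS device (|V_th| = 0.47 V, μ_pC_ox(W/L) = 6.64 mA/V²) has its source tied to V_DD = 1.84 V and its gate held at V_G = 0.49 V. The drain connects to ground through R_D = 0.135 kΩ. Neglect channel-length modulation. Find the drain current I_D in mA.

V_SG = V_DD − V_G = 1.84 − 0.49 = 1.35 V, so V_ov = 1.35 − 0.47 = 0.88 V.
Assume saturation: I_D = ½ k_p V_ov² = 0.5 × 6.64 × 0.88² = 2.57 mA, giving V_SD = V_DD − I_D R_D = 1.84 − 2.57 × 0.135 = 1.49 V.
V_SD = 1.49 V ≥ V_ov = 0.88 V, confirming saturation.

I_D = 2.57 mA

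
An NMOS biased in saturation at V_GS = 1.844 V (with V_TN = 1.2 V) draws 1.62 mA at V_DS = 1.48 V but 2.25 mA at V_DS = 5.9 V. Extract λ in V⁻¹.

λ = 0.101 V⁻¹

With V_GS fixed, I_D ∝ (1 + λ V_DS) in saturation, so I_D2/I_D1 = (1 + λ V_DS2)/(1 + λ V_DS1).
2.25/1.62 = 1.389 = (1 + 5.9 λ)/(1 + 1.48 λ).
Solving: λ (I_D1 V_DS2 − I_D2 V_DS1) = I_D2 − I_D1, so λ = (2.25 − 1.62) / (1.62 × 5.9 − 2.25 × 1.48) = 0.63 / 6.23 = 0.101 V⁻¹.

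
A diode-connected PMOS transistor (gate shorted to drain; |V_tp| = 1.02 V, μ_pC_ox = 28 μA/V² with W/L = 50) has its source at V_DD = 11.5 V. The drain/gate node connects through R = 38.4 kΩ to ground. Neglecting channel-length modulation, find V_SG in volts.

With gate tied to drain, V_SG = V_SD ≥ V_SG − |V_tp|, so the device is in saturation.
k_p = μ_pC_ox · (W/L) = 1.4 mA/V².
KCL at the drain: ½ k_p (V_SG − |V_tp|)² = (V_DD − V_SG)/R.
Let x = V_SG − 1.02. Then 26.9 x² + x − 10.48 = 0, giving x = 0.606 V (positive root), so V_SG = 1.63 V.
I_D = (V_DD − V_SG)/R = (11.5 − 1.63) / 38.4 = 0.257 mA.

V_SG = 1.63 V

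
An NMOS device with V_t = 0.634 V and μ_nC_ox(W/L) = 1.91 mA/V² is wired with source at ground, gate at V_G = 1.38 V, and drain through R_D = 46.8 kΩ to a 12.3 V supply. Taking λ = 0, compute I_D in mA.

V_GS = V_G = 1.38 V, so V_ov = 1.38 − 0.634 = 0.746 V.
Assume saturation: I_D = ½ k_n V_ov² = 0.5 × 1.91 × 0.746² = 0.531 mA, giving V_DS = V_DD − I_D R_D = 12.3 − 0.531 × 46.8 = -12.6 V.
But -12.6 V < V_ov = 0.746 V, so the device is actually in triode.
In triode I_D = k_n[V_ov V_DS − ½ V_DS²] and I_D = (V_DD − V_DS)/R_D. Equating: 44.7 V_DS² − 67.68 V_DS + 12.3 = 0, giving V_DS = 0.211 V (the root below V_ov).
I_D = (12.3 − 0.211) / 46.8 = 0.258 mA.

I_D = 0.258 mA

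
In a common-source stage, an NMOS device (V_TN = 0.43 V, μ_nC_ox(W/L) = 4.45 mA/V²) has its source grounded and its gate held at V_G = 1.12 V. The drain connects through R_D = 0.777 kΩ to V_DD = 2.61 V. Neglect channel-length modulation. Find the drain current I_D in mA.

V_GS = V_G = 1.12 V, so V_ov = 1.12 − 0.43 = 0.69 V.
Assume saturation: I_D = ½ k_n V_ov² = 0.5 × 4.45 × 0.69² = 1.06 mA, giving V_DS = V_DD − I_D R_D = 2.61 − 1.06 × 0.777 = 1.79 V.
V_DS = 1.79 V ≥ V_ov = 0.69 V, confirming saturation.

I_D = 1.06 mA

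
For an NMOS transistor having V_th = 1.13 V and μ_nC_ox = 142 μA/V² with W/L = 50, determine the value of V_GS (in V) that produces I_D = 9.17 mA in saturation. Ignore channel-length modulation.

V_GS = 2.74 V

k_n = μ_nC_ox · (W/L) = 7.1 mA/V².
In saturation I_D = ½ k_n (V_GS − V_th)², so V_GS − V_th = √(2 I_D / k_n) = √(2 × 9.17 / 7.1) = 1.61 V.
V_GS = 1.13 + 1.61 = 2.74 V.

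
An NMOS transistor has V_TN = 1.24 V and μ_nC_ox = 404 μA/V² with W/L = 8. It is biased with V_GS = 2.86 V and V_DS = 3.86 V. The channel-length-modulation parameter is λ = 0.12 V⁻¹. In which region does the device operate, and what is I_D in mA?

k_n = μ_nC_ox · (W/L) = 3.232 mA/V².
V_ov = V_GS − V_TN = 2.86 − 1.24 = 1.62 V.
Since V_DS = 3.86 V ≥ V_ov = 1.62 V, the device is in saturation.
I_D = ½ k_n V_ov² (1 + λ V_DS) = 0.5 × 3.232 × 1.62² × (1 + 0.12 × 3.86) = 6.21 mA.

Saturation; I_D = 6.21 mA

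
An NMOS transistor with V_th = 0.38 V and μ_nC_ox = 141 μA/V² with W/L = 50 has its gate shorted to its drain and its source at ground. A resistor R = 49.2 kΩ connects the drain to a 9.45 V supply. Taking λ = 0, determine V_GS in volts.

V_GS = 0.606 V

With gate tied to drain, V_GS = V_DS ≥ V_GS − V_th, so the device is in saturation.
k_n = μ_nC_ox · (W/L) = 7.05 mA/V².
KCL at the drain: ½ k_n (V_GS − V_th)² = (V_DD − V_GS)/R.
Let x = V_GS − 0.38. Then 173 x² + x − 9.07 = 0, giving x = 0.226 V (positive root), so V_GS = 0.606 V.
I_D = (V_DD − V_GS)/R = (9.45 − 0.606) / 49.2 = 0.18 mA.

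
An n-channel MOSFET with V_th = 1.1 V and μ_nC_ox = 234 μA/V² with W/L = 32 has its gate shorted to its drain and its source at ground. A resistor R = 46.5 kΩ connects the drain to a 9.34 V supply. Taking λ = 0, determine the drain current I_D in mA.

With gate tied to drain, V_GS = V_DS ≥ V_GS − V_th, so the device is in saturation.
k_n = μ_nC_ox · (W/L) = 7.488 mA/V².
KCL at the drain: ½ k_n (V_GS − V_th)² = (V_DD − V_GS)/R.
Let x = V_GS − 1.1. Then 174 x² + x − 8.24 = 0, giving x = 0.215 V (positive root), so V_GS = 1.31 V.
I_D = (V_DD − V_GS)/R = (9.34 − 1.31) / 46.5 = 0.173 mA.

I_D = 0.173 mA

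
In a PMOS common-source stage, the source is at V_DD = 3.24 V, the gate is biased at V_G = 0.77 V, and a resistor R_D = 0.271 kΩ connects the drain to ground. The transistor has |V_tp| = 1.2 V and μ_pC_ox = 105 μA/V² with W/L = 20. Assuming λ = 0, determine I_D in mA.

I_D = 1.69 mA

V_SG = V_DD − V_G = 3.24 − 0.77 = 2.47 V, so V_ov = 2.47 − 1.2 = 1.27 V.
k_p = μ_pC_ox · (W/L) = 2.1 mA/V².
Assume saturation: I_D = ½ k_p V_ov² = 0.5 × 2.1 × 1.27² = 1.69 mA, giving V_SD = V_DD − I_D R_D = 3.24 − 1.69 × 0.271 = 2.78 V.
V_SD = 2.78 V ≥ V_ov = 1.27 V, confirming saturation.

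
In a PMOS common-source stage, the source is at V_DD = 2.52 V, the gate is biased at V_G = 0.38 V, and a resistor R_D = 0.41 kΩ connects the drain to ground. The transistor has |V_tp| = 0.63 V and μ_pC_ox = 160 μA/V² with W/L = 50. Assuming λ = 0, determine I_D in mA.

I_D = 4.95 mA

V_SG = V_DD − V_G = 2.52 − 0.38 = 2.14 V, so V_ov = 2.14 − 0.63 = 1.51 V.
k_p = μ_pC_ox · (W/L) = 8 mA/V².
Assume saturation: I_D = ½ k_p V_ov² = 0.5 × 8 × 1.51² = 9.12 mA, giving V_SD = V_DD − I_D R_D = 2.52 − 9.12 × 0.41 = -1.22 V.
But -1.22 V < V_ov = 1.51 V, so the device is actually in triode.
In triode I_D = k_p[V_ov V_SD − ½ V_SD²] and I_D = (V_DD − V_SD)/R_D. Equating: 1.64 V_SD² − 5.953 V_SD + 2.52 = 0, giving V_SD = 0.489 V (the root below V_ov).
I_D = (2.52 − 0.489) / 0.41 = 4.95 mA.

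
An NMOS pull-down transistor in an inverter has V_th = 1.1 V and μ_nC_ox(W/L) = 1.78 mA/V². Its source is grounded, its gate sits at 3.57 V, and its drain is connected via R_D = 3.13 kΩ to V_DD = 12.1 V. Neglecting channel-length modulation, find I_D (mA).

I_D = 3.54 mA

V_GS = V_G = 3.57 V, so V_ov = 3.57 − 1.1 = 2.47 V.
Assume saturation: I_D = ½ k_n V_ov² = 0.5 × 1.78 × 2.47² = 5.43 mA, giving V_DS = V_DD − I_D R_D = 12.1 − 5.43 × 3.13 = -4.9 V.
But -4.9 V < V_ov = 2.47 V, so the device is actually in triode.
In triode I_D = k_n[V_ov V_DS − ½ V_DS²] and I_D = (V_DD − V_DS)/R_D. Equating: 2.79 V_DS² − 14.76 V_DS + 12.1 = 0, giving V_DS = 1.01 V (the root below V_ov).
I_D = (12.1 − 1.01) / 3.13 = 3.54 mA.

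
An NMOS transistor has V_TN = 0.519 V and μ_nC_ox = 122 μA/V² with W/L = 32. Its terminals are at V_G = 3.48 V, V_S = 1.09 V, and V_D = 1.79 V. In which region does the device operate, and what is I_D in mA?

V_GS = V_G − V_S = 3.48 − 1.09 = 2.39 V; V_DS = V_D − V_S = 1.79 − 1.09 = 0.7 V.
k_n = μ_nC_ox · (W/L) = 3.904 mA/V².
V_ov = V_GS − V_TN = 2.39 − 0.519 = 1.87 V.
Since V_DS = 0.7 V < V_ov = 1.87 V, the device is in the triode region.
I_D = k_n [V_ov · V_DS − ½ V_DS²] = 3.904 × [1.87 × 0.7 − 0.5 × 0.7²] = 4.16 mA.

Triode; I_D = 4.16 mA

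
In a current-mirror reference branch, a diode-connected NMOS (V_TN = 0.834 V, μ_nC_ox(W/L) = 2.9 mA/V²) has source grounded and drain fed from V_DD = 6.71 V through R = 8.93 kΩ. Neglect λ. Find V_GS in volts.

With gate tied to drain, V_GS = V_DS ≥ V_GS − V_TN, so the device is in saturation.
KCL at the drain: ½ k_n (V_GS − V_TN)² = (V_DD − V_GS)/R.
Let x = V_GS − 0.834. Then 12.9 x² + x − 5.876 = 0, giving x = 0.636 V (positive root), so V_GS = 1.47 V.
I_D = (V_DD − V_GS)/R = (6.71 − 1.47) / 8.93 = 0.587 mA.

V_GS = 1.47 V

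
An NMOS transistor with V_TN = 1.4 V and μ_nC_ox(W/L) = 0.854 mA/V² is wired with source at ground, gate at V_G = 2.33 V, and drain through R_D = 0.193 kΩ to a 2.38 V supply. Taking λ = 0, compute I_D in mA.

V_GS = V_G = 2.33 V, so V_ov = 2.33 − 1.4 = 0.93 V.
Assume saturation: I_D = ½ k_n V_ov² = 0.5 × 0.854 × 0.93² = 0.369 mA, giving V_DS = V_DD − I_D R_D = 2.38 − 0.369 × 0.193 = 2.31 V.
V_DS = 2.31 V ≥ V_ov = 0.93 V, confirming saturation.

I_D = 0.369 mA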